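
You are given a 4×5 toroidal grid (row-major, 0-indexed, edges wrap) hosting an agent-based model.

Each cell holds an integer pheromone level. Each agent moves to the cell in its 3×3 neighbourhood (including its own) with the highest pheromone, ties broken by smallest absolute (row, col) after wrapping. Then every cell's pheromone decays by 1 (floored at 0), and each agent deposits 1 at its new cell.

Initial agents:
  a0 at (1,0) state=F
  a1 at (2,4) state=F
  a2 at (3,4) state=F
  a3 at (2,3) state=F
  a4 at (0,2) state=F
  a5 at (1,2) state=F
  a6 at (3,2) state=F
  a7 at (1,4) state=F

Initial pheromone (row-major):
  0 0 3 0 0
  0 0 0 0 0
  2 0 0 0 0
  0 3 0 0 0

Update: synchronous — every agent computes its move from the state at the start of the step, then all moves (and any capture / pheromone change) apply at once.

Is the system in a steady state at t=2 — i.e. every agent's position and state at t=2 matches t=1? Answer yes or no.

no

t=1: a0@(2,0) a1@(2,0) a2@(2,0) a3@(1,2) a4@(0,2) a5@(0,2) a6@(0,2) a7@(2,0) | pheromone: 0 0 5 0 0 / 0 0 1 0 0 / 5 0 0 0 0 / 0 2 0 0 0
t=2: a0@(2,0) a1@(2,0) a2@(2,0) a3@(0,2) a4@(0,2) a5@(0,2) a6@(0,2) a7@(2,0) | pheromone: 0 0 8 0 0 / 0 0 0 0 0 / 8 0 0 0 0 / 0 1 0 0 0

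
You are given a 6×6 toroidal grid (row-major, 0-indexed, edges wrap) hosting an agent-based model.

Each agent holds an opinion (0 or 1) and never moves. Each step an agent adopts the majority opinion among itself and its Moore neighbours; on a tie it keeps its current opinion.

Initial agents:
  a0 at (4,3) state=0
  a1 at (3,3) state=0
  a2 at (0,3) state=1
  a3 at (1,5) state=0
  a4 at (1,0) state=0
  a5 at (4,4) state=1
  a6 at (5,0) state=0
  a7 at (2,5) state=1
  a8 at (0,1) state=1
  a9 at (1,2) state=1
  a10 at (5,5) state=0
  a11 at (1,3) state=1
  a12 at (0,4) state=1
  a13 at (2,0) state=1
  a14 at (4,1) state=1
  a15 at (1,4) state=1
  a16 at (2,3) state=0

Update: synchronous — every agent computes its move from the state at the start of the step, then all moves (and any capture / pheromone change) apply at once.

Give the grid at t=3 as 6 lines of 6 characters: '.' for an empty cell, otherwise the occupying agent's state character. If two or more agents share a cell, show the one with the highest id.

t=1: a0@(4,3):0 a1@(3,3):0 a2@(0,3):1 a3@(1,5):1 a4@(1,0):1 a5@(4,4):0 a6@(5,0):0 a7@(2,5):1 a8@(0,1):1 a9@(1,2):1 a10@(5,5):0 a11@(1,3):1 a12@(0,4):1 a13@(2,0):1 a14@(4,1):1 a15@(1,4):1 a16@(2,3):1
t=2: (unchanged — steady state)

.1.11.
1.1111
1..1.1
...0..
.1.00.
0....0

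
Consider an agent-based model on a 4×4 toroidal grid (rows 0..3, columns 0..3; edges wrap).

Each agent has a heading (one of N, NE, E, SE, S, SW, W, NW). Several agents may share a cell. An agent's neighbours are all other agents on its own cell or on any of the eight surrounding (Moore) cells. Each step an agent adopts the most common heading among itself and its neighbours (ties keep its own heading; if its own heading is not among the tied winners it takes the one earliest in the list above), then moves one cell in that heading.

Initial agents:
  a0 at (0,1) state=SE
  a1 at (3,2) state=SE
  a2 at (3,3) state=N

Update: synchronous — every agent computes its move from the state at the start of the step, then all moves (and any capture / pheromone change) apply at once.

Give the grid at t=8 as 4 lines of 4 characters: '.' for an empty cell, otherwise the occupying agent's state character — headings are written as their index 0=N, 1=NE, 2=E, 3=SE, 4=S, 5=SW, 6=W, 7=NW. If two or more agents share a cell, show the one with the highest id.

t=1: a0@(1,2):SE a1@(0,3):SE a2@(2,3):N
t=2: a0@(2,3):SE a1@(1,0):SE a2@(1,3):N
t=3: a0@(3,0):SE a1@(2,1):SE a2@(2,0):SE
t=4: a0@(0,1):SE a1@(3,2):SE a2@(3,1):SE
t=5: a0@(1,2):SE a1@(0,3):SE a2@(0,2):SE
t=6: a0@(2,3):SE a1@(1,0):SE a2@(1,3):SE
t=7: a0@(3,0):SE a1@(2,1):SE a2@(2,0):SE
t=8: a0@(0,1):SE a1@(3,2):SE a2@(3,1):SE

.3..
....
....
.33.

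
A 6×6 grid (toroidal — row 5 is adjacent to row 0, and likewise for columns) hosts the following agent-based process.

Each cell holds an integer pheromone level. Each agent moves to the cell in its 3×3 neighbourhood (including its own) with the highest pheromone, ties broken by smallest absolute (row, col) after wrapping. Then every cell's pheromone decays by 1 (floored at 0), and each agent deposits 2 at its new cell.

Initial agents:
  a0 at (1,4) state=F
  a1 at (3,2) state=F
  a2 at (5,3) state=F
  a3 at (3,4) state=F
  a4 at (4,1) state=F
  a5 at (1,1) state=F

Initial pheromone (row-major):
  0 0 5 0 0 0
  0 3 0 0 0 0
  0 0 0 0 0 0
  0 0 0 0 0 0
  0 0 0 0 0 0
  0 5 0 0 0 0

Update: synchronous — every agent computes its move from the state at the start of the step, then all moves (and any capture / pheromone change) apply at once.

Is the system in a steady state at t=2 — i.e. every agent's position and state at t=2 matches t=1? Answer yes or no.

t=1: a0@(0,3) a1@(2,1) a2@(0,2) a3@(2,3) a4@(5,1) a5@(0,2) | pheromone: 0 0 8 2 0 0 / 0 2 0 0 0 0 / 0 2 0 2 0 0 / 0 0 0 0 0 0 / 0 0 0 0 0 0 / 0 6 0 0 0 0
t=2: a0@(0,2) a1@(1,1) a2@(0,2) a3@(2,3) a4@(0,2) a5@(0,2) | pheromone: 0 0 15 1 0 0 / 0 3 0 0 0 0 / 0 1 0 3 0 0 / 0 0 0 0 0 0 / 0 0 0 0 0 0 / 0 5 0 0 0 0

no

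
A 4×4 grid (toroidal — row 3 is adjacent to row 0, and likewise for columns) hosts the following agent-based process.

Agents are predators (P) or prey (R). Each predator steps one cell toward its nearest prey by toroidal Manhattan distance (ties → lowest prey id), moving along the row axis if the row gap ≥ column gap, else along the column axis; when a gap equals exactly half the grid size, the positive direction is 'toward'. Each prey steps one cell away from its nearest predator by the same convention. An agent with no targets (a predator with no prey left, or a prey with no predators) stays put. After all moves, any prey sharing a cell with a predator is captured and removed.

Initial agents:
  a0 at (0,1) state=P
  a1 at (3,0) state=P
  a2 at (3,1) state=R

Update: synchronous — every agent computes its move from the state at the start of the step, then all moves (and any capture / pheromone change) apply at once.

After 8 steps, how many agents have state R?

1

t=1: a0@(3,1):P a1@(3,1):P a2@(2,1):R
t=2: a0@(2,1):P a1@(2,1):P a2@(1,1):R
t=3: a0@(1,1):P a1@(1,1):P a2@(0,1):R
t=4: a0@(0,1):P a1@(0,1):P a2@(3,1):R
t=5: a0@(3,1):P a1@(3,1):P a2@(2,1):R
t=6: a0@(2,1):P a1@(2,1):P a2@(1,1):R
t=7: a0@(1,1):P a1@(1,1):P a2@(0,1):R
t=8: a0@(0,1):P a1@(0,1):P a2@(3,1):R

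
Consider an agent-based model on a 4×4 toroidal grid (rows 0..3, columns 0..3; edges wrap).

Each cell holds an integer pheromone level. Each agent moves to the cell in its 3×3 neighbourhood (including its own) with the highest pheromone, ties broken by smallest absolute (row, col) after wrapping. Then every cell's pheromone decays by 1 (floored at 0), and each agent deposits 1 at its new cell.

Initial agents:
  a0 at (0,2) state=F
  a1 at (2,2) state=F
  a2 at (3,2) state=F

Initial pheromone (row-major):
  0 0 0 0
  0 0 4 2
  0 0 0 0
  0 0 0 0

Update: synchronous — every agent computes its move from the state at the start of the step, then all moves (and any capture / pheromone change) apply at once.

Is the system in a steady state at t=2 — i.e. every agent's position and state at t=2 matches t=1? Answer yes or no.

t=1: a0@(1,2) a1@(1,2) a2@(0,1) | pheromone: 0 1 0 0 / 0 0 5 1 / 0 0 0 0 / 0 0 0 0
t=2: a0@(1,2) a1@(1,2) a2@(1,2) | pheromone: 0 0 0 0 / 0 0 7 0 / 0 0 0 0 / 0 0 0 0

no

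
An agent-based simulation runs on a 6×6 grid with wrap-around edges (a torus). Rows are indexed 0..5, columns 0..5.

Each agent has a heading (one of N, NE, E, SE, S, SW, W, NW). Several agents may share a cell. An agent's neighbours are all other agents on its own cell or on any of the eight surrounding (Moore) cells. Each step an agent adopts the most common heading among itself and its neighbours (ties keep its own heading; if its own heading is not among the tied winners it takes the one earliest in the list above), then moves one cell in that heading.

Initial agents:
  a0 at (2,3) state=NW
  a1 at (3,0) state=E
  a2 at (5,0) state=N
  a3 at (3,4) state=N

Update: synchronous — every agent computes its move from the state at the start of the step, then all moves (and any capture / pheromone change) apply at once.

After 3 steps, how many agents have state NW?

t=1: a0@(1,2):NW a1@(3,1):E a2@(4,0):N a3@(2,4):N
t=2: a0@(0,1):NW a1@(3,2):E a2@(3,0):N a3@(1,4):N
t=3: a0@(5,0):NW a1@(3,3):E a2@(2,0):N a3@(0,4):N

1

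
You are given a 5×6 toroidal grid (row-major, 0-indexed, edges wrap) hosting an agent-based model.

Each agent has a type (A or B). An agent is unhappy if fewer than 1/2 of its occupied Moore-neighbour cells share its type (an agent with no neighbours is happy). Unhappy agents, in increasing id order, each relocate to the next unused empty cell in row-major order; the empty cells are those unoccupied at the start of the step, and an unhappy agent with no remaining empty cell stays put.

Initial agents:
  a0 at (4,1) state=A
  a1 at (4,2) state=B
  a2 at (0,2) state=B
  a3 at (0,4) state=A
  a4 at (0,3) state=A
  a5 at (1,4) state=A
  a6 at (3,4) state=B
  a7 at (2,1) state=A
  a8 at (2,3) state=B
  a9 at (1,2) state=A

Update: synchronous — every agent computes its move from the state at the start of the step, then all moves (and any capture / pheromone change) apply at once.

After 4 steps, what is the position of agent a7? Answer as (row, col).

t=1: a0@(0,0):A a1@(0,1):B a2@(0,5):B a3@(0,4):A a4@(0,3):A a5@(1,4):A a6@(3,4):B a7@(2,1):A a8@(1,0):B a9@(1,2):A
t=2: a0@(0,2):A a1@(1,1):B a2@(1,3):B a3@(0,4):A a4@(0,3):A a5@(1,4):A a6@(3,4):B a7@(2,1):A a8@(1,0):B a9@(1,2):A
t=3: a0@(0,2):A a1@(0,0):B a2@(0,1):B a3@(0,4):A a4@(0,3):A a5@(1,4):A a6@(3,4):B a7@(0,5):A a8@(1,0):B a9@(1,2):A
t=4: (unchanged — steady state)

(0, 5)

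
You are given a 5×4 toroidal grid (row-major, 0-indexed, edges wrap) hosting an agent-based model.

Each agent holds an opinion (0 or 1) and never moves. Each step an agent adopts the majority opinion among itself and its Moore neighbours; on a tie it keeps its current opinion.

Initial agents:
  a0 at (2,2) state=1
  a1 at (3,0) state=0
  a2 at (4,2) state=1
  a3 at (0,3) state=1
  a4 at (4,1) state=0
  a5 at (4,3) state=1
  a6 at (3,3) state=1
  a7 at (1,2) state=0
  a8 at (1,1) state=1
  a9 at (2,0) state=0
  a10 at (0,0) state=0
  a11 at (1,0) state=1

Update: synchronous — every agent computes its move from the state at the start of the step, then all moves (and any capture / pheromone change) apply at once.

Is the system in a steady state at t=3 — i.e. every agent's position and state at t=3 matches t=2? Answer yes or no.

no

t=1: a0@(2,2):1 a1@(3,0):0 a2@(4,2):1 a3@(0,3):1 a4@(4,1):0 a5@(4,3):1 a6@(3,3):1 a7@(1,2):1 a8@(1,1):1 a9@(2,0):1 a10@(0,0):1 a11@(1,0):1
t=2: a0@(2,2):1 a1@(3,0):1 a2@(4,2):1 a3@(0,3):1 a4@(4,1):0 a5@(4,3):1 a6@(3,3):1 a7@(1,2):1 a8@(1,1):1 a9@(2,0):1 a10@(0,0):1 a11@(1,0):1
t=3: a0@(2,2):1 a1@(3,0):1 a2@(4,2):1 a3@(0,3):1 a4@(4,1):1 a5@(4,3):1 a6@(3,3):1 a7@(1,2):1 a8@(1,1):1 a9@(2,0):1 a10@(0,0):1 a11@(1,0):1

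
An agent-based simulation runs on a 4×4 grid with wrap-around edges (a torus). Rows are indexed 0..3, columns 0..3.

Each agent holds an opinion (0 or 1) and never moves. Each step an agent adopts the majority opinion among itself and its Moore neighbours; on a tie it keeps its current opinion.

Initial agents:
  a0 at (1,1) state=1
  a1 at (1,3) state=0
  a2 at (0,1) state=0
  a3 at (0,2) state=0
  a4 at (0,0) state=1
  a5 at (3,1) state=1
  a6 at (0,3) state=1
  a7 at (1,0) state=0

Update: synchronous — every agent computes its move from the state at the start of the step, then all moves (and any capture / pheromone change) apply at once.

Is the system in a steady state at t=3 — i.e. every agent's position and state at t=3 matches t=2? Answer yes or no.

t=1: a0@(1,1):0 a1@(1,3):0 a2@(0,1):0 a3@(0,2):0 a4@(0,0):1 a5@(3,1):1 a6@(0,3):0 a7@(1,0):0
t=2: a0@(1,1):0 a1@(1,3):0 a2@(0,1):0 a3@(0,2):0 a4@(0,0):0 a5@(3,1):1 a6@(0,3):0 a7@(1,0):0
t=3: a0@(1,1):0 a1@(1,3):0 a2@(0,1):0 a3@(0,2):0 a4@(0,0):0 a5@(3,1):0 a6@(0,3):0 a7@(1,0):0

no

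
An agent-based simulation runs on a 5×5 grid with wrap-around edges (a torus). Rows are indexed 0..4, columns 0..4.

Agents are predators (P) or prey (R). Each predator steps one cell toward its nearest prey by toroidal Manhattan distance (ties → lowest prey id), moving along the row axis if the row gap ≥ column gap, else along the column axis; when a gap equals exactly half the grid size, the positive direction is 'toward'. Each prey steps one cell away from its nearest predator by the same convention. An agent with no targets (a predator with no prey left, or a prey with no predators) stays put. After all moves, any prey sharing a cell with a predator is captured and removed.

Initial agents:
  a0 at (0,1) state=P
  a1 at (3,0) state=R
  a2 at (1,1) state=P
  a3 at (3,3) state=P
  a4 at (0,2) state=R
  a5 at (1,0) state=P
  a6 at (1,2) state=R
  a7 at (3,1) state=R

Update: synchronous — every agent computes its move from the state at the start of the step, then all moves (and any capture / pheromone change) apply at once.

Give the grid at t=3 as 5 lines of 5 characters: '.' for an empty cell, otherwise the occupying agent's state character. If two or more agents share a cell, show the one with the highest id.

t=1: a0@(0,2):P a1@(3,1):R a2@(1,2):P a3@(3,4):P a4@(0,3):R a5@(2,0):P a6@(1,3):R a7@(2,1):R
t=2: a0@(0,3):P a1@(3,2):R a2@(1,3):P a3@(3,0):P a4@(0,4):R a5@(2,1):P a6@(1,4):R a7@(2,2):R
t=3: a0@(0,4):P a1@(3,3):R a2@(1,4):P a3@(3,1):P a4@(0,0):R a5@(2,2):P a6@(1,0):R a7@(2,3):R

R...P
R...P
..PR.
.P.R.
.....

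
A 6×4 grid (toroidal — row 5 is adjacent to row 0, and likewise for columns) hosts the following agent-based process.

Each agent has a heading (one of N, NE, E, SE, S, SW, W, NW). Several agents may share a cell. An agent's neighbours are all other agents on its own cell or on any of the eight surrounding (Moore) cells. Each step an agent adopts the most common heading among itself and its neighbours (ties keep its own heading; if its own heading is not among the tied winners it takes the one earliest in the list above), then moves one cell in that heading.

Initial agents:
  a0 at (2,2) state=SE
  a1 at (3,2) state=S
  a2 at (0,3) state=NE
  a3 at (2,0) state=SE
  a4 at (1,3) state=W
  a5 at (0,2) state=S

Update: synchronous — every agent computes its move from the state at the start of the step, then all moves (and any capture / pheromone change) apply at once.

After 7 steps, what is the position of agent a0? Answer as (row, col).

t=1: a0@(3,3):SE a1@(4,2):S a2@(5,0):NE a3@(3,1):SE a4@(2,0):SE a5@(1,2):S
t=2: a0@(4,0):SE a1@(5,3):SE a2@(4,1):NE a3@(4,2):SE a4@(3,1):SE a5@(2,2):S
t=3: a0@(5,1):SE a1@(0,0):SE a2@(5,2):SE a3@(5,3):SE a4@(4,2):SE a5@(3,2):S
t=4: a0@(0,2):SE a1@(1,1):SE a2@(0,3):SE a3@(0,0):SE a4@(5,3):SE a5@(4,2):S
t=5: a0@(1,3):SE a1@(2,2):SE a2@(1,0):SE a3@(1,1):SE a4@(0,0):SE a5@(5,2):S
t=6: a0@(2,0):SE a1@(3,3):SE a2@(2,1):SE a3@(2,2):SE a4@(1,1):SE a5@(0,2):S
t=7: a0@(3,1):SE a1@(4,0):SE a2@(3,2):SE a3@(3,3):SE a4@(2,2):SE a5@(1,2):S

(3, 1)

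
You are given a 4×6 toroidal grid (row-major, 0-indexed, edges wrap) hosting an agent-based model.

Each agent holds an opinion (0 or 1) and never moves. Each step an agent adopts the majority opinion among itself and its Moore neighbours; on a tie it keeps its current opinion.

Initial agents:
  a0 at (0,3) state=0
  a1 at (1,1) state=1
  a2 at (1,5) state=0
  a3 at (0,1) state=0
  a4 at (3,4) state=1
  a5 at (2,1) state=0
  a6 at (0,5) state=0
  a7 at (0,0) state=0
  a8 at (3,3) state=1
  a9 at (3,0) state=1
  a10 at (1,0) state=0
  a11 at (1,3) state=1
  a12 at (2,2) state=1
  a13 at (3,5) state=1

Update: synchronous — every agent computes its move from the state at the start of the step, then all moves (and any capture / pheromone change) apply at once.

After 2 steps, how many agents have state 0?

9

t=1: a0@(0,3):1 a1@(1,1):0 a2@(1,5):0 a3@(0,1):0 a4@(3,4):1 a5@(2,1):1 a6@(0,5):0 a7@(0,0):0 a8@(3,3):1 a9@(3,0):0 a10@(1,0):0 a11@(1,3):1 a12@(2,2):1 a13@(3,5):1
t=2: a0@(0,3):1 a1@(1,1):0 a2@(1,5):0 a3@(0,1):0 a4@(3,4):1 a5@(2,1):0 a6@(0,5):0 a7@(0,0):0 a8@(3,3):1 a9@(3,0):0 a10@(1,0):0 a11@(1,3):1 a12@(2,2):1 a13@(3,5):0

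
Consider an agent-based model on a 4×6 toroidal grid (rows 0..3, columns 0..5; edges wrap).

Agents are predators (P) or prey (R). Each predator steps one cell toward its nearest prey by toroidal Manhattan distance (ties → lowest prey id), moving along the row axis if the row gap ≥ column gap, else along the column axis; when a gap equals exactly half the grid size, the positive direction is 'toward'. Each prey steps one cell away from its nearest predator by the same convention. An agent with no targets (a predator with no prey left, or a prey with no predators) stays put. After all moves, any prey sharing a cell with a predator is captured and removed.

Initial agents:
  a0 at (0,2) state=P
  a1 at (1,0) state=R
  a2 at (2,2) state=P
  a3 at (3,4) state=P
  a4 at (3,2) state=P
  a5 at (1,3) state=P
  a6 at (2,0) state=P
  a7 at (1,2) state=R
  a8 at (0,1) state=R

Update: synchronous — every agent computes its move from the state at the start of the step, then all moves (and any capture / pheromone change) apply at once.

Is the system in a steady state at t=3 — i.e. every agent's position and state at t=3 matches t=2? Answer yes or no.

no

t=1: a0@(1,2):P a1@(0,0):R a2@(1,2):P a3@(0,4):P a4@(0,2):P a5@(1,2):P a6@(1,0):P a7@(2,2):R a8@(0,0):R
t=2: a0@(2,2):P a1@(3,0):R a2@(2,2):P a3@(0,5):P a4@(0,1):P a5@(2,2):P a6@(0,0):P a7@(3,2):R a8@(3,0):R
t=3: a0@(3,2):P a1@(2,0):R a2@(3,2):P a3@(3,5):P a4@(3,1):P a5@(3,2):P a6@(3,0):P a7@(0,2):R a8@(2,0):R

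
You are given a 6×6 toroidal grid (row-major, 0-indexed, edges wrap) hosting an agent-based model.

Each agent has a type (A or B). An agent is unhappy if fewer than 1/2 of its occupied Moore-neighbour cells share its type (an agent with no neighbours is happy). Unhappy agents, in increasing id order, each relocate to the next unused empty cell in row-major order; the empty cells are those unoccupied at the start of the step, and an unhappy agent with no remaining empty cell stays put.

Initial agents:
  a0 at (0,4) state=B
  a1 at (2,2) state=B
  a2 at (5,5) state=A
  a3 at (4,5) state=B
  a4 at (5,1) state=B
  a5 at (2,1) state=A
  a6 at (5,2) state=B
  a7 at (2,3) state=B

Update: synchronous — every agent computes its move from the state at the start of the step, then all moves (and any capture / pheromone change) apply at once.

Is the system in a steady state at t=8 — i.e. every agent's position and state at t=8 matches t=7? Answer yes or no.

yes

t=1: a0@(0,0):B a1@(2,2):B a2@(0,1):A a3@(0,2):B a4@(5,1):B a5@(0,3):A a6@(5,2):B a7@(2,3):B
t=2: a0@(0,0):B a1@(2,2):B a2@(0,4):A a3@(0,2):B a4@(5,1):B a5@(0,5):A a6@(5,2):B a7@(2,3):B
t=3: (unchanged — steady state)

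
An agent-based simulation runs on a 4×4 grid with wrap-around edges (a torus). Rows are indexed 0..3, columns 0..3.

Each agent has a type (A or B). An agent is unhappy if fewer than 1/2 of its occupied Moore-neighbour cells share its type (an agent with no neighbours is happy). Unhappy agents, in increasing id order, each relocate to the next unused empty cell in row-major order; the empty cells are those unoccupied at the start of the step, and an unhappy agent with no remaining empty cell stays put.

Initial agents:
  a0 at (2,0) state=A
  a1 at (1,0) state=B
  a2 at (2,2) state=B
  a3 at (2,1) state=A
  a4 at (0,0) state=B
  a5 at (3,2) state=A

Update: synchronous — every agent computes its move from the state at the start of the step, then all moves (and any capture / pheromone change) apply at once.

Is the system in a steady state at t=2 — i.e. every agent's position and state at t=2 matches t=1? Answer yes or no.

t=1: a0@(2,0):A a1@(0,1):B a2@(0,2):B a3@(2,1):A a4@(0,0):B a5@(3,2):A
t=2: a0@(2,0):A a1@(0,1):B a2@(0,2):B a3@(2,1):A a4@(0,0):B a5@(0,3):A

no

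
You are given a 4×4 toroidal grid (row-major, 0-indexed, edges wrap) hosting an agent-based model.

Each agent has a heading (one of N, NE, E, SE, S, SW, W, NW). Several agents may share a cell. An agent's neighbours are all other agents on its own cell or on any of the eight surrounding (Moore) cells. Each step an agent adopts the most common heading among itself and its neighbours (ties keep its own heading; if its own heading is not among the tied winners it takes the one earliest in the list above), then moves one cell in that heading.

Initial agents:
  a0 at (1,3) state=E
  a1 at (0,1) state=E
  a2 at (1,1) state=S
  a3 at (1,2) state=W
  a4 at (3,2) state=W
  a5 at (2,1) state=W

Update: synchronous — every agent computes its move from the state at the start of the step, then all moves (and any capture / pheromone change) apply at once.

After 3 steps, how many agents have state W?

6

t=1: a0@(1,0):E a1@(0,0):W a2@(1,0):W a3@(1,1):W a4@(3,1):W a5@(2,0):W
t=2: a0@(1,3):W a1@(0,3):W a2@(1,3):W a3@(1,0):W a4@(3,0):W a5@(2,3):W
t=3: a0@(1,2):W a1@(0,2):W a2@(1,2):W a3@(1,3):W a4@(3,3):W a5@(2,2):W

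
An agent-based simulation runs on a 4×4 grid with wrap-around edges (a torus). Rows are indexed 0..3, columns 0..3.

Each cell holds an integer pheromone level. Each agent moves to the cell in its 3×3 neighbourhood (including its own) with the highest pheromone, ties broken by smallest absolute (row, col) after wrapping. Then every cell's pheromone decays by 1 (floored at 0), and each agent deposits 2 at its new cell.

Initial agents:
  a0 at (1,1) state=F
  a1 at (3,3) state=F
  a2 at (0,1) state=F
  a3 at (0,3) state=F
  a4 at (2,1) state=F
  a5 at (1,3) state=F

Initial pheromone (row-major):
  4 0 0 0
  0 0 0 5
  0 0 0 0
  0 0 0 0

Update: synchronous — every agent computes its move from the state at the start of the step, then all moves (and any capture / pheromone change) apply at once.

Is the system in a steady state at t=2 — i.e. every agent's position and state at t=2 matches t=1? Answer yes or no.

no

t=1: a0@(0,0) a1@(0,0) a2@(0,0) a3@(1,3) a4@(1,0) a5@(1,3) | pheromone: 9 0 0 0 / 2 0 0 8 / 0 0 0 0 / 0 0 0 0
t=2: a0@(0,0) a1@(0,0) a2@(0,0) a3@(0,0) a4@(0,0) a5@(0,0) | pheromone: 20 0 0 0 / 1 0 0 7 / 0 0 0 0 / 0 0 0 0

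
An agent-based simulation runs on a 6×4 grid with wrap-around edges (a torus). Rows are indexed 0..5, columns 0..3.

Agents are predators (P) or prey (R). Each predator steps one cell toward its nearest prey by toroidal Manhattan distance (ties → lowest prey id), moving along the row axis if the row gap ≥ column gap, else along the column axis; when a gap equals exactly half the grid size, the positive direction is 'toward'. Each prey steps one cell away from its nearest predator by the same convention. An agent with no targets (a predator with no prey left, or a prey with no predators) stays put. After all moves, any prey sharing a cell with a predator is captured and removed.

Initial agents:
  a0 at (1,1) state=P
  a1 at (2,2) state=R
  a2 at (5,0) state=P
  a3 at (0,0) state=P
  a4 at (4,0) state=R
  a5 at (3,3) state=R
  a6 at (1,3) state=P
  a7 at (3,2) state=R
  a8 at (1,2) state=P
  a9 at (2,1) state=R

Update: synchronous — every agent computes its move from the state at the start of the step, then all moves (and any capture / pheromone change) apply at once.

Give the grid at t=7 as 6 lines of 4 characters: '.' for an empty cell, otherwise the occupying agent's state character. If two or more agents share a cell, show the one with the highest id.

....
....
.PPP
RRR.
P...
....

t=1: a0@(2,1):P a1@(3,2):R a2@(4,0):P a3@(5,0):P a4@(3,0):R a5@(4,3):R a6@(2,3):P a7@(4,2):R a8@(2,2):P a9@(3,1):R
t=2: a0@(3,1):P a1@(4,2):R a2@(3,0):P a3@(4,0):P a4@(2,0):R a5@(4,2):R a6@(3,3):P a7@(4,1):R a8@(3,2):P a9@(4,1):R
t=3: a0@(4,1):P a1@(5,2):R a2@(2,0):P a3@(4,1):P a4@(1,0):R a5@(5,2):R a6@(4,3):P a7@(5,1):R a8@(4,2):P a9@(5,1):R
t=4: a0@(5,1):P a1@(0,2):R a2@(1,0):P a3@(5,1):P a4@(0,0):R a5@(0,2):R a6@(5,3):P a7@(0,1):R a8@(5,2):P a9@(0,1):R
t=5: a0@(0,1):P a1@(1,2):R a2@(0,0):P a3@(0,1):P a4@(5,0):R a5@(1,2):R a6@(0,3):P a7@(1,1):R a8@(0,2):P a9@(1,1):R
t=6: a0@(1,1):P a1@(2,2):R a2@(5,0):P a3@(1,1):P a4@(4,0):R a5@(2,2):R a6@(1,3):P a7@(2,1):R a8@(1,2):P a9@(2,1):R
t=7: a0@(2,1):P a1@(3,2):R a2@(4,0):P a3@(2,1):P a4@(3,0):R a5@(3,2):R a6@(2,3):P a7@(3,1):R a8@(2,2):P a9@(3,1):R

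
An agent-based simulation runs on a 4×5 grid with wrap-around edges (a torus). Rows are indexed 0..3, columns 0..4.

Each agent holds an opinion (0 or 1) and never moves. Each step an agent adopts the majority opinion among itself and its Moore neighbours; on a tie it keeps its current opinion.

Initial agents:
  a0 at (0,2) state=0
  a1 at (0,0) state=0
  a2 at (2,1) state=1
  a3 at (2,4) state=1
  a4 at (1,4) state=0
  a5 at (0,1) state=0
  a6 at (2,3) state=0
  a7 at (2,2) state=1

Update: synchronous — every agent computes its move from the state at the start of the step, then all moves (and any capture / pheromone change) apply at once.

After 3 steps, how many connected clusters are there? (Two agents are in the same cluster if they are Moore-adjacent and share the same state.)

2

t=1: a0@(0,2):0 a1@(0,0):0 a2@(2,1):1 a3@(2,4):0 a4@(1,4):0 a5@(0,1):0 a6@(2,3):0 a7@(2,2):1
t=2: (unchanged — steady state)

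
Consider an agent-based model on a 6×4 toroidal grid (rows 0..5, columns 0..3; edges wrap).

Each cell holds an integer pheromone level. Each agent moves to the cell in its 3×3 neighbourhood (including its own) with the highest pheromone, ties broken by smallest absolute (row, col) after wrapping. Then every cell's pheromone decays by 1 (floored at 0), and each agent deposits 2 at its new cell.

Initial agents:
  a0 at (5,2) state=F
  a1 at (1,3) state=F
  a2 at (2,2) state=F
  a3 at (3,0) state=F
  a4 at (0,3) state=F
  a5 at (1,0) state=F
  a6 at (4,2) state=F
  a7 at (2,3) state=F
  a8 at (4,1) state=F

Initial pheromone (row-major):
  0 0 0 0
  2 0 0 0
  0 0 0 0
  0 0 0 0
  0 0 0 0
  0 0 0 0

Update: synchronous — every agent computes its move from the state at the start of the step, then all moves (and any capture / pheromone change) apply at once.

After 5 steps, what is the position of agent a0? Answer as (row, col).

(1, 0)

t=1: a0@(0,1) a1@(1,0) a2@(1,1) a3@(2,0) a4@(1,0) a5@(1,0) a6@(3,1) a7@(1,0) a8@(3,0) | pheromone: 0 2 0 0 / 9 2 0 0 / 2 0 0 0 / 2 2 0 0 / 0 0 0 0 / 0 0 0 0
t=2: a0@(1,0) a1@(1,0) a2@(1,0) a3@(1,0) a4@(1,0) a5@(1,0) a6@(2,0) a7@(1,0) a8@(2,0) | pheromone: 0 1 0 0 / 22 1 0 0 / 5 0 0 0 / 1 1 0 0 / 0 0 0 0 / 0 0 0 0
t=3: a0@(1,0) a1@(1,0) a2@(1,0) a3@(1,0) a4@(1,0) a5@(1,0) a6@(1,0) a7@(1,0) a8@(1,0) | pheromone: 0 0 0 0 / 39 0 0 0 / 4 0 0 0 / 0 0 0 0 / 0 0 0 0 / 0 0 0 0
t=4: a0@(1,0) a1@(1,0) a2@(1,0) a3@(1,0) a4@(1,0) a5@(1,0) a6@(1,0) a7@(1,0) a8@(1,0) | pheromone: 0 0 0 0 / 56 0 0 0 / 3 0 0 0 / 0 0 0 0 / 0 0 0 0 / 0 0 0 0
t=5: a0@(1,0) a1@(1,0) a2@(1,0) a3@(1,0) a4@(1,0) a5@(1,0) a6@(1,0) a7@(1,0) a8@(1,0) | pheromone: 0 0 0 0 / 73 0 0 0 / 2 0 0 0 / 0 0 0 0 / 0 0 0 0 / 0 0 0 0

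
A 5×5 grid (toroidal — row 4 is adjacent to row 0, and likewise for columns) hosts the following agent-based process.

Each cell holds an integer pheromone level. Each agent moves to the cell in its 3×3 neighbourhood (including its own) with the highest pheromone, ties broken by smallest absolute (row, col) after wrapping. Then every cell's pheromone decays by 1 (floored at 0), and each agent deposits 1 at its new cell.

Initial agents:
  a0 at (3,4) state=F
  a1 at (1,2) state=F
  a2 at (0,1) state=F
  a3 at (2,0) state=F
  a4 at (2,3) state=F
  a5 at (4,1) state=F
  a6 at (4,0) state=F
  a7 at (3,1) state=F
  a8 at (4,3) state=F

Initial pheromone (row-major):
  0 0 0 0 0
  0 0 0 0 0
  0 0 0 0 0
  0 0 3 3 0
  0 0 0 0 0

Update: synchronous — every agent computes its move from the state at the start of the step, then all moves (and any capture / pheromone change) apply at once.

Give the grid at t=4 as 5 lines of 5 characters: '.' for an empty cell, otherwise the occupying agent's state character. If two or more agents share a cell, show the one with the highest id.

F....
.....
.....
..F..
.....

t=1: a0@(3,3) a1@(0,1) a2@(0,0) a3@(1,0) a4@(3,2) a5@(3,2) a6@(0,0) a7@(3,2) a8@(3,2) | pheromone: 2 1 0 0 0 / 1 0 0 0 0 / 0 0 0 0 0 / 0 0 6 3 0 / 0 0 0 0 0
t=2: a0@(3,2) a1@(0,0) a2@(0,0) a3@(0,0) a4@(3,2) a5@(3,2) a6@(0,0) a7@(3,2) a8@(3,2) | pheromone: 5 0 0 0 0 / 0 0 0 0 0 / 0 0 0 0 0 / 0 0 10 2 0 / 0 0 0 0 0
t=3: a0@(3,2) a1@(0,0) a2@(0,0) a3@(0,0) a4@(3,2) a5@(3,2) a6@(0,0) a7@(3,2) a8@(3,2) | pheromone: 8 0 0 0 0 / 0 0 0 0 0 / 0 0 0 0 0 / 0 0 14 1 0 / 0 0 0 0 0
t=4: a0@(3,2) a1@(0,0) a2@(0,0) a3@(0,0) a4@(3,2) a5@(3,2) a6@(0,0) a7@(3,2) a8@(3,2) | pheromone: 11 0 0 0 0 / 0 0 0 0 0 / 0 0 0 0 0 / 0 0 18 0 0 / 0 0 0 0 0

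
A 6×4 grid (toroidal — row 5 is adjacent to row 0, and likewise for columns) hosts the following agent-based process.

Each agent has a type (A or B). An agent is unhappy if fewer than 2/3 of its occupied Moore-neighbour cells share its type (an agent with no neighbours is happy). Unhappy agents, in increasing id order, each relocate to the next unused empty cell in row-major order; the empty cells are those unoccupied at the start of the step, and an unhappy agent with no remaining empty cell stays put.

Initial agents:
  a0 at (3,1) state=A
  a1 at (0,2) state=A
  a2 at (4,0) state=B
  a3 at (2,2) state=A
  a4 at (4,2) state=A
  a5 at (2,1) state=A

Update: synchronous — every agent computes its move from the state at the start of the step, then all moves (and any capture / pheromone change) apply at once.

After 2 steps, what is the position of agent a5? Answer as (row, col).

(2, 1)

t=1: a0@(3,1):A a1@(0,2):A a2@(0,0):B a3@(2,2):A a4@(4,2):A a5@(2,1):A
t=2: (unchanged — steady state)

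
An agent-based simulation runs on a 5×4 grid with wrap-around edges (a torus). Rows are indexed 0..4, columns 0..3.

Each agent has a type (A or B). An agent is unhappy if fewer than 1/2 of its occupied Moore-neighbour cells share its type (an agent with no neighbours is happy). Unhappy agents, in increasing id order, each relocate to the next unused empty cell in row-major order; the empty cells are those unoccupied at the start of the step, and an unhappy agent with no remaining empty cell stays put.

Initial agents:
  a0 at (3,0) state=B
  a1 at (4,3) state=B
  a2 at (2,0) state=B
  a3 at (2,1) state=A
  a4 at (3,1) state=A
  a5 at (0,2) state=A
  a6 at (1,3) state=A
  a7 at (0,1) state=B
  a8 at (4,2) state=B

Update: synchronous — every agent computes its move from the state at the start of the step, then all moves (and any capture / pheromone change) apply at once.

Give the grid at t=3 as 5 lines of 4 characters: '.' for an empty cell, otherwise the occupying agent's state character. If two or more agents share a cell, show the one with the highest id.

t=1: a0@(3,0):B a1@(4,3):B a2@(0,0):B a3@(0,3):A a4@(1,0):A a5@(1,1):A a6@(1,3):A a7@(0,1):B a8@(4,2):B
t=2: a0@(3,0):B a1@(4,3):B a2@(0,2):B a3@(1,2):A a4@(1,0):A a5@(2,0):A a6@(1,3):A a7@(0,1):B a8@(4,2):B
t=3: a0@(3,0):B a1@(4,3):B a2@(0,2):B a3@(0,0):A a4@(1,0):A a5@(2,0):A a6@(1,3):A a7@(0,1):B a8@(4,2):B

ABB.
A..A
A...
B...
..BB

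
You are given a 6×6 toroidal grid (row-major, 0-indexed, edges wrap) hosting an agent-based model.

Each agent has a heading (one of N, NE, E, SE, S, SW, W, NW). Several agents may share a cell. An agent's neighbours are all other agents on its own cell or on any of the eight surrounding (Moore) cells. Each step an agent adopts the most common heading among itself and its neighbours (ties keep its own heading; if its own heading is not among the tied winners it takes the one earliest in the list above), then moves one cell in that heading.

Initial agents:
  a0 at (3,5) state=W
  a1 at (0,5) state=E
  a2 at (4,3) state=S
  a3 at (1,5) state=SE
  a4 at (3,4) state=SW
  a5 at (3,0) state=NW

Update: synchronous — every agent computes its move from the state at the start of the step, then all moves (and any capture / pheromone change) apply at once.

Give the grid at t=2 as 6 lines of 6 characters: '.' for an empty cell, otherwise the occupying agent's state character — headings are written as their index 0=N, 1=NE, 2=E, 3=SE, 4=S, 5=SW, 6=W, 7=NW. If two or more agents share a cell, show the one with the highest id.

t=1: a0@(3,4):W a1@(0,0):E a2@(5,3):S a3@(2,0):SE a4@(4,3):SW a5@(2,5):NW
t=2: a0@(3,3):W a1@(0,1):E a2@(0,3):S a3@(3,1):SE a4@(5,2):SW a5@(1,4):NW

.2.4..
....7.
......
.3.6..
......
..5...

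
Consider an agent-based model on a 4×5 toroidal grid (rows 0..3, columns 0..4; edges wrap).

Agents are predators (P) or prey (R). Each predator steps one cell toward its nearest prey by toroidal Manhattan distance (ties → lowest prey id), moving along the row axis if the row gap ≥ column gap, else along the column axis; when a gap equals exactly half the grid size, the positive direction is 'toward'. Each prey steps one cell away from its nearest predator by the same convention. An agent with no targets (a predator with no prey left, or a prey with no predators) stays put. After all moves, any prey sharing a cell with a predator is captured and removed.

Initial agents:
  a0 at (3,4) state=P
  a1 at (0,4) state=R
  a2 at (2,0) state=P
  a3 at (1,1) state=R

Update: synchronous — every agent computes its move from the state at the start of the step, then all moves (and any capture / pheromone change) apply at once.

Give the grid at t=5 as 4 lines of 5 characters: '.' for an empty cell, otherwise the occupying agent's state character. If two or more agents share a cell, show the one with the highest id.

t=1: a0@(0,4):P a1@(1,4):R a2@(1,0):P a3@(0,1):R
t=2: a0@(1,4):P a1@(2,4):R a2@(1,4):P a3@(0,2):R
t=3: a0@(2,4):P a1@(3,4):R a2@(2,4):P a3@(0,1):R
t=4: a0@(3,4):P a1@(0,4):R a2@(3,4):P a3@(3,1):R
t=5: a0@(0,4):P a1@(1,4):R a2@(0,4):P a3@(3,2):R

....P
....R
.....
..R..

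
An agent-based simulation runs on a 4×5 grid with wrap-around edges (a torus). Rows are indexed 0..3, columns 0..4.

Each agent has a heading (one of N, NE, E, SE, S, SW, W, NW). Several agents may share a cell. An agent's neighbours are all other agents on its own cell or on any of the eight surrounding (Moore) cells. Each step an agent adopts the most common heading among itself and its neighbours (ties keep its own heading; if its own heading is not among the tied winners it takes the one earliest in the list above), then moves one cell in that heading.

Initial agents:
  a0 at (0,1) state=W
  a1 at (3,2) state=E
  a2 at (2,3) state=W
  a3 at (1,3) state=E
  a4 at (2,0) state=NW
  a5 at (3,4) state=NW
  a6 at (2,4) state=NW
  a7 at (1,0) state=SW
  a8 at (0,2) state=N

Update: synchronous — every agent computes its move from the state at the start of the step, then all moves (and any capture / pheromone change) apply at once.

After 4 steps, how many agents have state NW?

8

t=1: a0@(0,0):W a1@(3,1):W a2@(2,4):E a3@(1,4):E a4@(1,4):NW a5@(2,3):NW a6@(1,3):NW a7@(0,4):NW a8@(0,3):E
t=2: a0@(0,4):W a1@(3,0):W a2@(1,3):NW a3@(0,3):NW a4@(0,3):NW a5@(1,2):NW a6@(0,2):NW a7@(3,3):NW a8@(3,2):NW
t=3: a0@(3,3):NW a1@(3,4):W a2@(0,2):NW a3@(3,2):NW a4@(3,2):NW a5@(0,1):NW a6@(3,1):NW a7@(2,2):NW a8@(2,1):NW
t=4: a0@(2,2):NW a1@(3,3):W a2@(3,1):NW a3@(2,1):NW a4@(2,1):NW a5@(3,0):NW a6@(2,0):NW a7@(1,1):NW a8@(1,0):NW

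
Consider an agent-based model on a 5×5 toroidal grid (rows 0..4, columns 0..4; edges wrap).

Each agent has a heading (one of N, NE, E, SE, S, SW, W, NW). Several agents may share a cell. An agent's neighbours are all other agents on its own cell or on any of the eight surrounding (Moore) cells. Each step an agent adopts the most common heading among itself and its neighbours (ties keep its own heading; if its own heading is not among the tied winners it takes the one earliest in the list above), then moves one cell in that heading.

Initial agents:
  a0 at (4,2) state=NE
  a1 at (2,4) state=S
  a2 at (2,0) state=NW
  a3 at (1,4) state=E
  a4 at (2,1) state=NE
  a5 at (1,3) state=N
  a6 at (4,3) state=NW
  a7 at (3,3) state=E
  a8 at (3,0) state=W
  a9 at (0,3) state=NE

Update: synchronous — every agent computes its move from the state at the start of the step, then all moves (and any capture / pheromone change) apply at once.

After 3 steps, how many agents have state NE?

t=1: a0@(3,3):NE a1@(2,0):E a2@(1,4):NW a3@(1,0):E a4@(1,2):NE a5@(0,3):N a6@(3,4):NE a7@(3,4):E a8@(3,4):W a9@(4,4):NE
t=2: a0@(2,4):NE a1@(2,1):E a2@(1,0):E a3@(1,1):E a4@(0,3):NE a5@(4,4):NE a6@(2,0):NE a7@(2,0):NE a8@(2,0):NE a9@(3,0):NE
t=3: a0@(1,0):NE a1@(1,2):NE a2@(0,1):NE a3@(1,2):E a4@(4,4):NE a5@(3,0):NE a6@(1,1):NE a7@(1,1):NE a8@(1,1):NE a9@(2,1):NE

9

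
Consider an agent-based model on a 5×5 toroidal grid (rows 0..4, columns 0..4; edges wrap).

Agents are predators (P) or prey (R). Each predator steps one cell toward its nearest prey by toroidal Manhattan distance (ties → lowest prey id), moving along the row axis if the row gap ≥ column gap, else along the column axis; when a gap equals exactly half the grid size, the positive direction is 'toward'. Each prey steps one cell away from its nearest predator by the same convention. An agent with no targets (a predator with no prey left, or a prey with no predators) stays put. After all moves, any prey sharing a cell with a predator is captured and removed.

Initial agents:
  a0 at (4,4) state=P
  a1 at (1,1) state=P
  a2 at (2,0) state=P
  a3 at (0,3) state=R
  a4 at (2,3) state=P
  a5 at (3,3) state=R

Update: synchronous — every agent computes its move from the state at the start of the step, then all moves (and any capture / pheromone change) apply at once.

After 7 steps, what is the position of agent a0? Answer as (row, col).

t=1: a0@(0,4):P a1@(1,2):P a2@(2,4):P a3@(1,3):R a4@(3,3):P a5@(4,3):R
t=2: a0@(1,4):P a1@(1,3):P a2@(1,4):P a4@(4,3):P a5@(0,3):R
t=3: a0@(0,4):P a1@(0,3):P a2@(0,4):P a4@(0,3):P a5@(4,3):R
t=4: a0@(4,4):P a1@(4,3):P a2@(4,4):P a4@(4,3):P a5@(3,3):R
t=5: a0@(3,4):P a1@(3,3):P a2@(3,4):P a4@(3,3):P a5@(2,3):R
t=6: a0@(2,4):P a1@(2,3):P a2@(2,4):P a4@(2,3):P a5@(1,3):R
t=7: a0@(1,4):P a1@(1,3):P a2@(1,4):P a4@(1,3):P a5@(0,3):R

(1, 4)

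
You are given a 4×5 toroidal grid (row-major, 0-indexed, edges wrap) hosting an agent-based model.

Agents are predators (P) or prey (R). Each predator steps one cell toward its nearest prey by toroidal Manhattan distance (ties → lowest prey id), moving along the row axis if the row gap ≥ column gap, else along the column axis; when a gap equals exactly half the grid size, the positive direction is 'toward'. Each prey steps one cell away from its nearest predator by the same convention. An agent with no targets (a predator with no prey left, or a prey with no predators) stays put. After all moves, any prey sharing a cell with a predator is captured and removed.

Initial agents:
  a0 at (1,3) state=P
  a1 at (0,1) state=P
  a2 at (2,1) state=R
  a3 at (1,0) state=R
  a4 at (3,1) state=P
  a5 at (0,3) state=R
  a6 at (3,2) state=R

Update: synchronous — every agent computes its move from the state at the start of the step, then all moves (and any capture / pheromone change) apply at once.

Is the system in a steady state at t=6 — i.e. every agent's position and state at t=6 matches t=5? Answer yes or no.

no

t=1: a0@(0,3):P a1@(1,1):P a4@(2,1):P a5@(3,3):R a6@(3,3):R
t=2: a0@(3,3):P a1@(2,1):P a4@(2,2):P a5@(2,3):R a6@(2,3):R
t=3: a0@(2,3):P a1@(2,2):P a4@(2,3):P a5@(1,3):R a6@(1,3):R
t=4: a0@(1,3):P a1@(1,2):P a4@(1,3):P a5@(0,3):R a6@(0,3):R
t=5: a0@(0,3):P a1@(0,2):P a4@(0,3):P a5@(3,3):R a6@(3,3):R
t=6: a0@(3,3):P a1@(3,2):P a4@(3,3):P a5@(2,3):R a6@(2,3):R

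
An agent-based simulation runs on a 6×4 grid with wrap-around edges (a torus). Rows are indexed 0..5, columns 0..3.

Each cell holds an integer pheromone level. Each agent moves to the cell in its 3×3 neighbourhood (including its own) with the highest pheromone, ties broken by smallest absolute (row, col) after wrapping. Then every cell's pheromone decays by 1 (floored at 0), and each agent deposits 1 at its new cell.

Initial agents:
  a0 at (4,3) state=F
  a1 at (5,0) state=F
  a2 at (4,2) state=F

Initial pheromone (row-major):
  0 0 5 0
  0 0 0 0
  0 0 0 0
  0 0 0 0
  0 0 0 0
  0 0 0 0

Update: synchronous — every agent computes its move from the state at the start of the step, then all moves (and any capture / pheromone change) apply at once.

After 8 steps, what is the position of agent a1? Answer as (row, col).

(0, 0)

t=1: a0@(3,0) a1@(0,0) a2@(3,1) | pheromone: 1 0 4 0 / 0 0 0 0 / 0 0 0 0 / 1 1 0 0 / 0 0 0 0 / 0 0 0 0
t=2: a0@(3,0) a1@(0,0) a2@(3,0) | pheromone: 1 0 3 0 / 0 0 0 0 / 0 0 0 0 / 2 0 0 0 / 0 0 0 0 / 0 0 0 0
t=3: a0@(3,0) a1@(0,0) a2@(3,0) | pheromone: 1 0 2 0 / 0 0 0 0 / 0 0 0 0 / 3 0 0 0 / 0 0 0 0 / 0 0 0 0
t=4: a0@(3,0) a1@(0,0) a2@(3,0) | pheromone: 1 0 1 0 / 0 0 0 0 / 0 0 0 0 / 4 0 0 0 / 0 0 0 0 / 0 0 0 0
t=5: a0@(3,0) a1@(0,0) a2@(3,0) | pheromone: 1 0 0 0 / 0 0 0 0 / 0 0 0 0 / 5 0 0 0 / 0 0 0 0 / 0 0 0 0
t=6: a0@(3,0) a1@(0,0) a2@(3,0) | pheromone: 1 0 0 0 / 0 0 0 0 / 0 0 0 0 / 6 0 0 0 / 0 0 0 0 / 0 0 0 0
t=7: a0@(3,0) a1@(0,0) a2@(3,0) | pheromone: 1 0 0 0 / 0 0 0 0 / 0 0 0 0 / 7 0 0 0 / 0 0 0 0 / 0 0 0 0
t=8: a0@(3,0) a1@(0,0) a2@(3,0) | pheromone: 1 0 0 0 / 0 0 0 0 / 0 0 0 0 / 8 0 0 0 / 0 0 0 0 / 0 0 0 0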